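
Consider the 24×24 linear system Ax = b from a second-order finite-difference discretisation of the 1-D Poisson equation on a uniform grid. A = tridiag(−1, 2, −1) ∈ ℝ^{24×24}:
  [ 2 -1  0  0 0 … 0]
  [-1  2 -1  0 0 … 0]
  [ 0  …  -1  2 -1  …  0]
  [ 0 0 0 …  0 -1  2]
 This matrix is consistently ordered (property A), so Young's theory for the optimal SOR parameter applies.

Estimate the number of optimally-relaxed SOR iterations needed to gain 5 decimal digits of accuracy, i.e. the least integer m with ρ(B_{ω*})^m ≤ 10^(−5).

[ρ_J] n=24: ρ(B_J) = cos(π/(n+1)) = cos(π/25) = 0.9921147.
√(1 − cos²(π/25)) = sin(π/25) ≈ 0.1253332.
Then 2/(1+√(1−ρ_J²)) = 2/(1+0.1253332); ω* = 2/1.1253332 = 1.7772514.
ρ_SOR = ω* − 1 = 1.7772514 − 1 = 0.7772514.
For 5 digits: m = 5·ln10 / (−ln 0.7772514) = 11.5129/0.251991 = 45.688; round up → m = 46.

m = 46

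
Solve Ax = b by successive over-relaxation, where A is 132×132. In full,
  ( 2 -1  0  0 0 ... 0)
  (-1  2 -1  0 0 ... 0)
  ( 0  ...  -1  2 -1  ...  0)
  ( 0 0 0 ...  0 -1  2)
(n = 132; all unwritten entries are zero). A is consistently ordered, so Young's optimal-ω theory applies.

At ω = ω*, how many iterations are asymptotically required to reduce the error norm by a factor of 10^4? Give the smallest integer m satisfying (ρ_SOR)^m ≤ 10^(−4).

m = 195

spectrum of D⁻¹(L+U) = {cos(kπ/133) : 1≤k≤132}; ρ_J = cos(π/133) = 0.9997210.
√(1−ρ_J²) = |sin(π/133)| = 0.0236188
[ω*] 2 ÷ (1 + 0.0236188) = 2 ÷ 1.0236188 = 1.9538524.
ρ_SOR = ω* − 1 = 1.9538524 − 1 = 0.9538524.
ρ_SOR^m ≤ 10^(−4) ⇔ m ≥ 4·ln10/(−ln 0.9538524) = 9.21034/0.0472463 = 194.943; m = ⌈194.943⌉ = 195.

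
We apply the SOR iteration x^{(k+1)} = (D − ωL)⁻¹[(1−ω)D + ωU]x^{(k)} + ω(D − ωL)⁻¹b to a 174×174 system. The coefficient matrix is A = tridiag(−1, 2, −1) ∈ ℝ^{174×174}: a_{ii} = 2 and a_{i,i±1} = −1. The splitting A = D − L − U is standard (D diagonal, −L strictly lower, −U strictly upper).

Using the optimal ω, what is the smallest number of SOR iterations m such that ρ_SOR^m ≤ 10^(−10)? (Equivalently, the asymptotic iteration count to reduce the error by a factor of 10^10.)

spectrum of D⁻¹(L+U) = {cos(kπ/175) : 1≤k≤174}; ρ_J = cos(π/175) = 0.9998389.
root = sin(π/175) = 0.0179510  (since 1−cos² = sin²).
ω* = 2/(1+0.0179510) = 1.9647311
Hence ρ(B_{ω*}) = 1.9647311 − 1 = 0.9647311.
m ≥ 10·ln10 / (−ln 0.9647311) = 641.285; smallest integer m = 642.

m = 642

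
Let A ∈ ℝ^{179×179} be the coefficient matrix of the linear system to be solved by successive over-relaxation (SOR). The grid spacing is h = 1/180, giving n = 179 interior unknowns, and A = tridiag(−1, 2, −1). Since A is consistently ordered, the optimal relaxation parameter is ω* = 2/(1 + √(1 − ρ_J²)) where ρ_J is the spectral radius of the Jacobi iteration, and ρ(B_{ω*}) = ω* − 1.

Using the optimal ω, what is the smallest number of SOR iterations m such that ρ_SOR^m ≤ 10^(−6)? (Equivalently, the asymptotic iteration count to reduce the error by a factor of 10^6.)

m = 396

B_J for the 179×179 system has eigenvalues cos(kπ/180); ρ_J = cos(π/180) = 0.9998477.
√(1 − cos²(π/180)) = sin(π/180) ≈ 0.0174524.
ω* = 2 / (1 + 0.0174524) = 2 / 1.0174524 ≈ 1.9656939.
Hence ρ(B_{ω*}) = 1.9656939 − 1 = 0.9656939.
For 6 digits: m = 6·ln10 / (−ln 0.9656939) = 13.8155/0.0349084 = 395.764; round up → m = 396.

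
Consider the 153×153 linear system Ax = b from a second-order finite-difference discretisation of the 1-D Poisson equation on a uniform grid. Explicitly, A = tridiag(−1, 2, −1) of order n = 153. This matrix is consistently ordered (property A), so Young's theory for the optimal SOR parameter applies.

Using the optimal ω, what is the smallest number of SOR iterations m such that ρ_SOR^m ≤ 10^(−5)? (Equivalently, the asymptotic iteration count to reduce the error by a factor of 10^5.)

ρ_J = max_k |cos(kπ/154)| = cos(π/154) = 0.9997919
√(1−ρ_J²) simplifies to sin(π/154) = 0.0203985.
Young: ω* = 2/(1+√(1−ρ_J²)) = 2/(1+0.0203985) = 2/1.0203985 = 1.9600186.
ρ(B_{ω*}) = ω*−1 = 0.9600186
For 5 digits: m = 5·ln10 / (−ln 0.9600186) = 11.5129/0.0408026 = 282.161; round up → m = 283.

m = 283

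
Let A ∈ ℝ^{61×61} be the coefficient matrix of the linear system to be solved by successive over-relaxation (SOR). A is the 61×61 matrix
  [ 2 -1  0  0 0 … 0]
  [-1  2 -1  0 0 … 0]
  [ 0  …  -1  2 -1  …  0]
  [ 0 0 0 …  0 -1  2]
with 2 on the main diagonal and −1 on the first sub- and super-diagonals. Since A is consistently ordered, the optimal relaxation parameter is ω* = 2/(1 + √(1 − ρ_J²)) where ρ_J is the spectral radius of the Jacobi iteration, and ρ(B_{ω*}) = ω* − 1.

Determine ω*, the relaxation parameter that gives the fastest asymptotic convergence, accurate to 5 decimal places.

With n=61, ρ(Jacobi) = cos(π/62) = 0.99872.
1 − cos²(π/62) = sin²(π/62) ⇒ √(1−ρ_J²) = sin(π/62) = 0.050649.
So ω* = 2/1.050649 = 1.90359 (Young).
and ρ(B_{ω*}) = 1.90359 − 1 = 0.90359.

ω* = 1.90359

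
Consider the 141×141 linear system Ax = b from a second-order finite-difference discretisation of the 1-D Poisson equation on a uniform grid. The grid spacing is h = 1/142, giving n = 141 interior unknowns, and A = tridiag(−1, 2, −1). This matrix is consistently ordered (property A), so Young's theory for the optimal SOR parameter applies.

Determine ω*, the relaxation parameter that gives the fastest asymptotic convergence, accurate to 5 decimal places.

ω* = 1.95671

spectrum of D⁻¹(L+U) = {cos(kπ/142) : 1≤k≤141}; ρ_J = cos(π/142) = 0.99976.
√(1−ρ_J²) = |sin(π/142)| = 0.022122
ω* = 2/(1 + 0.022122) = 2/1.022122 = 1.95671.
ρ_SOR = ω* − 1 ≈ 0.95671.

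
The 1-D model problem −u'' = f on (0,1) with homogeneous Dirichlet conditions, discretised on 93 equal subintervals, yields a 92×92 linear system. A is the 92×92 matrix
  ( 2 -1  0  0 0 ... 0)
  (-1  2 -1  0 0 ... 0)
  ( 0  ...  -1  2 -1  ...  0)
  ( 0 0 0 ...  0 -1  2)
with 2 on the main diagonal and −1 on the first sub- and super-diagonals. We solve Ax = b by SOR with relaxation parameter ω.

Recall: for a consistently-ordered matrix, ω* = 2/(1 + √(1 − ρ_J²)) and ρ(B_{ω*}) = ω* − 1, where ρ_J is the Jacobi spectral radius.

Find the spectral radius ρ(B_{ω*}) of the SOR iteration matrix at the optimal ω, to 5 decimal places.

ρ_SOR = 0.93466

[ρ_J] n=92: ρ(B_J) = cos(π/(n+1)) = cos(π/93) = 0.99943.
√(1−ρ_J²) simplifies to sin(π/93) = 0.033774.
So ω* = 2/1.033774 = 1.93466 (Young).
At ω = 1.93466 every |λ(B_ω)| = ω−1, so ρ_SOR = 0.93466.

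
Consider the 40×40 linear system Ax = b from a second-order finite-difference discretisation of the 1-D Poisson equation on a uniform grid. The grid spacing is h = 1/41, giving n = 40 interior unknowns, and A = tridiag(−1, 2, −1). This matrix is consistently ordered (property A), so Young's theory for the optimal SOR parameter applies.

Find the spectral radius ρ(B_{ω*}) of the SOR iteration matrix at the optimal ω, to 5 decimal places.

ρ_SOR = 0.85779

n=40: λ(B_J) = 1 − λ(A)/2 = cos(kπ/41); k=1 gives ρ_J = 0.99707.
√(1 − cos²(π/41)) = sin(π/41) ≈ 0.076549.
So ω* = 2/1.076549 = 1.85779 (Young).
[ρ_SOR] ω* − 1 = 0.85779.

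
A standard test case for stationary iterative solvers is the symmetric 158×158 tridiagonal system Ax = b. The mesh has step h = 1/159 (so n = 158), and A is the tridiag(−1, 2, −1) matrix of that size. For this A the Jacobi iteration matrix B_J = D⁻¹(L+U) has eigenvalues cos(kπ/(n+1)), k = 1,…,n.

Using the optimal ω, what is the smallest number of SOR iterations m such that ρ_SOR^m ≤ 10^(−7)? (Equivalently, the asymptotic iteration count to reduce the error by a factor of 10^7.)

½·tridiag(1,0,1) at n=158: λ_k = cos(kπ/159); max |λ| at k=1 ⇒ ρ_J = cos(π/159) ≈ 0.9998048.
√(1−ρ_J²) simplifies to sin(π/159) = 0.0197572.
Then 2/(1+√(1−ρ_J²)) = 2/(1+0.0197572); ω* = 2/1.0197572 = 1.9612512.
ρ_SOR = ω* − 1 ≈ 0.9612512.
7·ln10 = 16.1181; −ln(0.9612512) = 0.0395195; m = ⌈16.1181/0.0395195⌉ = ⌈407.852⌉ = 408.

m = 408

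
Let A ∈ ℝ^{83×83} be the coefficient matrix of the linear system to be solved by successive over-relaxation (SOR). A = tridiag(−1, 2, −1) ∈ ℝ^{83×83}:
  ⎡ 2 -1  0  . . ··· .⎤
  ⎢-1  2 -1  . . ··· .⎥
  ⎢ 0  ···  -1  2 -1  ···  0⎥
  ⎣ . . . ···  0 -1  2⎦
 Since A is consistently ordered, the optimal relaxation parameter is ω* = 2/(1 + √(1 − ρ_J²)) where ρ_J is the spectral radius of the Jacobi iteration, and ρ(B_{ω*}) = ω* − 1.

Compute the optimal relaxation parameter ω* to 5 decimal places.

[ρ_J] n=83: ρ(B_J) = cos(π/(n+1)) = cos(π/84) = 0.99930.
√(1 − cos²(π/84)) = sin(π/84) ≈ 0.037391.
[ω*] 2 ÷ (1 + 0.037391) = 2 ÷ 1.037391 = 1.92791.
ρ_SOR = ω* − 1 = 1.92791 − 1 = 0.92791.

ω* = 1.92791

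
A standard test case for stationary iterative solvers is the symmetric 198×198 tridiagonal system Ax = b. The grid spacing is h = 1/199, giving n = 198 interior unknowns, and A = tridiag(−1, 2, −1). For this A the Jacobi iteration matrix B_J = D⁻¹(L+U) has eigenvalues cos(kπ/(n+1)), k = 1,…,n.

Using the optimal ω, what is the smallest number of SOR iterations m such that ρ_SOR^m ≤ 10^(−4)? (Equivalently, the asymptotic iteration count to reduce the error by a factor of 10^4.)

m = 292

spectrum of D⁻¹(L+U) = {cos(kπ/199) : 1≤k≤198}; ρ_J = cos(π/199) = 0.9998754.
1 − cos²(π/199) = sin²(π/199) ⇒ √(1−ρ_J²) = sin(π/199) = 0.0157862.
[ω*] 2 ÷ (1 + 0.0157862) = 2 ÷ 1.0157862 = 1.9689183.
Hence ρ(B_{ω*}) = 1.9689183 − 1 = 0.9689183.
(0.9689183)^m ≤ 10^{−4}  ⇒  m·ln(0.9689183) ≤ −4·ln10  ⇒  m ≥ 291.697  ⇒  m = 292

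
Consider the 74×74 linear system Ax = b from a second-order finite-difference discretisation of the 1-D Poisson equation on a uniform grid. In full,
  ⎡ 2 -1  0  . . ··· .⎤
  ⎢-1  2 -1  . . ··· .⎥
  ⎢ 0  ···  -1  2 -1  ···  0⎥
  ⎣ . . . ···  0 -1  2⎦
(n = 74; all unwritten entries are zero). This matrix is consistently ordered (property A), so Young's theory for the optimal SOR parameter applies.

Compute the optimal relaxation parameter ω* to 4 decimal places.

n=74: λ(B_J) = 1 − λ(A)/2 = cos(kπ/75); k=1 gives ρ_J = 0.9991.
√(1−ρ_J²) simplifies to sin(π/75) = 0.04188.
Then 2/(1+√(1−ρ_J²)) = 2/(1+0.04188); ω* = 2/1.04188 = 1.9196.
Hence ρ(B_{ω*}) = 1.9196 − 1 = 0.9196.

ω* = 1.9196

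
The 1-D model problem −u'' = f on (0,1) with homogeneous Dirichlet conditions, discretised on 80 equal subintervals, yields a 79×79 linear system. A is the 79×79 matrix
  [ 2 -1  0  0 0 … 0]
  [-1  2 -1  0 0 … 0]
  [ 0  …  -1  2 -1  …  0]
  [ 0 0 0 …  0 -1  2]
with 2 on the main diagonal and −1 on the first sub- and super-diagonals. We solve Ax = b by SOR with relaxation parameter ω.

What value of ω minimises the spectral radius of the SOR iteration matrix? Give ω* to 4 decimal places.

ω* = 1.9244

[ρ_J] n=79: ρ(B_J) = cos(π/(n+1)) = cos(π/80) = 0.9992.
√(1−ρ_J²) = |sin(π/80)| = 0.03926
[ω*] 2 ÷ (1 + 0.03926) = 2 ÷ 1.03926 = 1.9244.
ρ_SOR = ω* − 1 = 1.9244 − 1 = 0.9244.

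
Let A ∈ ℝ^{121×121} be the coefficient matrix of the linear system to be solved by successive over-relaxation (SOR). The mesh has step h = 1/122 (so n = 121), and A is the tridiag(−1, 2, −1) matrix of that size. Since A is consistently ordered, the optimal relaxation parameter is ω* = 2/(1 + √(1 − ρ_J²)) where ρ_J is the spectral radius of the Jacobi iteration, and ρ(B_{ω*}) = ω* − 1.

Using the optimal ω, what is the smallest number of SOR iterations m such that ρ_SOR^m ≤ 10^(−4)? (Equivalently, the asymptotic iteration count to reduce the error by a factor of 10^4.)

m = 179

spectrum of D⁻¹(L+U) = {cos(kπ/122) : 1≤k≤121}; ρ_J = cos(π/122) = 0.9996685.
root = sin(π/122) = 0.0257479  (since 1−cos² = sin²).
So ω* = 2/1.0257479 = 1.9497968 (Young).
Hence ρ(B_{ω*}) = 1.9497968 − 1 = 0.9497968.
Need (0.9497968)^m ≤ 10^(−4): m ≥ 4·ln10/|ln 0.9497968| = 9.21034/0.0515072 = 178.817 ⇒ m = 179.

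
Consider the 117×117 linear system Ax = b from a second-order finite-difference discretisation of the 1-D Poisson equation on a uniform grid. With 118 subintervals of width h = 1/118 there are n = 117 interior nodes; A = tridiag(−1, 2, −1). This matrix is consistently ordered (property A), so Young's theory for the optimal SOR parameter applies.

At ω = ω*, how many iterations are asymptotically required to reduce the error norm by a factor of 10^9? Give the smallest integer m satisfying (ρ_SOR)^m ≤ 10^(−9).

m = 390

n=117: λ(B_J) = 1 − λ(A)/2 = cos(kπ/118); k=1 gives ρ_J = 0.9996456.
1 − cos²(π/118) = sin²(π/118) ⇒ √(1−ρ_J²) = sin(π/118) = 0.0266205.
ω* = 2/(1+0.0266205) = 1.9481396
ρ(B_{ω*}) = ω*−1 = 0.9481396
9·ln10 = 20.7233; −ln(0.9481396) = 0.0532535; m = ⌈20.7233/0.0532535⌉ = ⌈389.144⌉ = 390.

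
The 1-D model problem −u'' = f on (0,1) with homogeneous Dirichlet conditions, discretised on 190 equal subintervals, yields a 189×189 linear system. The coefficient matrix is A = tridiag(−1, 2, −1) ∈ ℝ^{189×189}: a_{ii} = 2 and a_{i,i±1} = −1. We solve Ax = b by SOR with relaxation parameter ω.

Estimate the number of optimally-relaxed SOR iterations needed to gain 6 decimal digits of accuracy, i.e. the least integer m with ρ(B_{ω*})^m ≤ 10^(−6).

n=189: λ(B_J) = 1 − λ(A)/2 = cos(kπ/190); k=1 gives ρ_J = 0.9998633.
√(1−ρ_J²) = |sin(π/190)| = 0.0165339
[ω*] 2 ÷ (1 + 0.0165339) = 2 ÷ 1.0165339 = 1.9674700.
[ρ_SOR] ω* − 1 = 0.9674700.
m ≥ 6·ln10 / (−ln 0.9674700) = 417.754; smallest integer m = 418.

m = 418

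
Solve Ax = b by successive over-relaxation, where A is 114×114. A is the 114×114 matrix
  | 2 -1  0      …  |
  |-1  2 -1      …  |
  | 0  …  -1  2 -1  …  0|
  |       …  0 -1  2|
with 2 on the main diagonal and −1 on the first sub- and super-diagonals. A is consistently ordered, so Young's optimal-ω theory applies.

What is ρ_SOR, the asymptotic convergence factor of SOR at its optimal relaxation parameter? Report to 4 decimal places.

ρ_SOR = 0.9468

½·tridiag(1,0,1) at n=114: λ_k = cos(kπ/115); max |λ| at k=1 ⇒ ρ_J = cos(π/115) ≈ 0.9996.
√(1−ρ_J²) simplifies to sin(π/115) = 0.02731.
So ω* = 2/1.02731 = 1.9468 (Young).
Hence ρ(B_{ω*}) = 1.9468 − 1 = 0.9468.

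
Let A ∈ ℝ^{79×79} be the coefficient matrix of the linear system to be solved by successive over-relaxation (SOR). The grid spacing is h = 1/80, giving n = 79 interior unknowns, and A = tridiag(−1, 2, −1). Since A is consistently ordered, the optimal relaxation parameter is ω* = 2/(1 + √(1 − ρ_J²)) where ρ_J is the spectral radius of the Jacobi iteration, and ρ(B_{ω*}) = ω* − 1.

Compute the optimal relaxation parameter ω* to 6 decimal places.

With n=79, ρ(Jacobi) = cos(π/80) = 0.999229.
√(1−ρ_J²) simplifies to sin(π/80) = 0.0392598.
ω* = 2/(1 + 0.0392598) = 2/1.0392598 = 1.924447.
and ρ(B_{ω*}) = 1.924447 − 1 = 0.924447.

ω* = 1.924447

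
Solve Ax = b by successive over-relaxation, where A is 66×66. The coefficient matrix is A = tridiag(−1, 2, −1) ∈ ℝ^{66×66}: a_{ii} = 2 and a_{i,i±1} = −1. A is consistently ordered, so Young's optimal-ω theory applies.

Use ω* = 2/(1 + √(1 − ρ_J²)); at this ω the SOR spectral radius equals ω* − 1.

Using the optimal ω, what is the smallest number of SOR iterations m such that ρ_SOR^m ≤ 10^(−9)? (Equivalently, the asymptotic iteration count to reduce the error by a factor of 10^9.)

m = 221

spectrum of D⁻¹(L+U) = {cos(kπ/67) : 1≤k≤66}; ρ_J = cos(π/67) = 0.9989009.
√(1−ρ_J²) = |sin(π/67)| = 0.0468723
ω* = 2/(1 + 0.0468723) = 2/1.0468723 = 1.9104527.
At ω = 1.9104527 every |λ(B_ω)| = ω−1, so ρ_SOR = 0.9104527.
For 9 digits: m = 9·ln10 / (−ln 0.9104527) = 20.7233/0.0938133 = 220.899; round up → m = 221.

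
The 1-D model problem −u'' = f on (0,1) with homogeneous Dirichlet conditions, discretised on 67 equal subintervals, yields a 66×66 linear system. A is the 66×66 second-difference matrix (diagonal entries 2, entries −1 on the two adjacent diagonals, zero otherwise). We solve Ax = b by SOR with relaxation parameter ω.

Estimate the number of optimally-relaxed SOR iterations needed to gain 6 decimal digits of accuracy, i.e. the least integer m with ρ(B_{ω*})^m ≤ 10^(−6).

n=66: λ(B_J) = 1 − λ(A)/2 = cos(kπ/67); k=1 gives ρ_J = 0.9989009.
√(1−ρ_J²) = |sin(π/67)| = 0.0468723
ω* = 2/(1 + 0.0468723) = 2/1.0468723 = 1.9104527.
Hence ρ(B_{ω*}) = 1.9104527 − 1 = 0.9104527.
6·ln10 = 13.8155; −ln(0.9104527) = 0.0938133; m = ⌈13.8155/0.0938133⌉ = ⌈147.266⌉ = 148.

m = 148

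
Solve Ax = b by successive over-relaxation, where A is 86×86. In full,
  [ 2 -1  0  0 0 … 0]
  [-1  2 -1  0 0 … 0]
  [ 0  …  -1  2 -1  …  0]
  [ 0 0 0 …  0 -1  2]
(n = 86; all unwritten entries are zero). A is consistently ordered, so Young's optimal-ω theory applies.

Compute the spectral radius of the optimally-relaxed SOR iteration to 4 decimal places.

ρ_SOR = 0.9303

spectrum of D⁻¹(L+U) = {cos(kπ/87) : 1≤k≤86}; ρ_J = cos(π/87) = 0.9993.
1 − cos²(π/87) = sin²(π/87) ⇒ √(1−ρ_J²) = sin(π/87) = 0.03610.
Young: ω* = 2/(1+√(1−ρ_J²)) = 2/(1+0.03610) = 2/1.03610 = 1.9303.
ρ(B_{ω*}) = ω*−1 = 0.9303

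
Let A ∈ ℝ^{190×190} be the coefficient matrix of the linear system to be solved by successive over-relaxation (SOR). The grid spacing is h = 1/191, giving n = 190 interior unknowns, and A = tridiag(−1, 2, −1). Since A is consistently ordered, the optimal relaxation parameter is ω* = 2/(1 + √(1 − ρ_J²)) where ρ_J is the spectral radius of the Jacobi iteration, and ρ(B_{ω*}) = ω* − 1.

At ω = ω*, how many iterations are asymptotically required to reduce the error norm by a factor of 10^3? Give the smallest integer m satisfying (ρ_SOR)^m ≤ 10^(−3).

m = 210

spectrum of D⁻¹(L+U) = {cos(kπ/191) : 1≤k≤190}; ρ_J = cos(π/191) = 0.9998647.
1 − cos²(π/191) = sin²(π/191) ⇒ √(1−ρ_J²) = sin(π/191) = 0.0164474.
ω* = 2/(1 + 0.0164474) = 2/1.0164474 = 1.9676375.
ρ_SOR = ω* − 1 = 1.9676375 − 1 = 0.9676375.
Need (0.9676375)^m ≤ 10^(−3): m ≥ 3·ln10/|ln 0.9676375| = 6.90776/0.0328977 = 209.977 ⇒ m = 210.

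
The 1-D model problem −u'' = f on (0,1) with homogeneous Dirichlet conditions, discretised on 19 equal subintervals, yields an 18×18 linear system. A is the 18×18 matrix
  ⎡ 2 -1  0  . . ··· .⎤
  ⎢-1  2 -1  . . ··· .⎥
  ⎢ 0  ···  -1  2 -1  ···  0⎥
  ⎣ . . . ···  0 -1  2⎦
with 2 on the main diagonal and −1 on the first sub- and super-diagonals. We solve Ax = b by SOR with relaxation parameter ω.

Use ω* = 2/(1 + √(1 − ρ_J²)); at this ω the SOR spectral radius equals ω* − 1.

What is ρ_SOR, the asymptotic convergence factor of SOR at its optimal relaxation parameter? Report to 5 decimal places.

ρ_SOR = 0.71734

n=18: λ(B_J) = 1 − λ(A)/2 = cos(kπ/19); k=1 gives ρ_J = 0.98636.
√(1−ρ_J²) = |sin(π/19)| = 0.164595
So ω* = 2/1.164595 = 1.71734 (Young).
At ω = 1.71734 every |λ(B_ω)| = ω−1, so ρ_SOR = 0.71734.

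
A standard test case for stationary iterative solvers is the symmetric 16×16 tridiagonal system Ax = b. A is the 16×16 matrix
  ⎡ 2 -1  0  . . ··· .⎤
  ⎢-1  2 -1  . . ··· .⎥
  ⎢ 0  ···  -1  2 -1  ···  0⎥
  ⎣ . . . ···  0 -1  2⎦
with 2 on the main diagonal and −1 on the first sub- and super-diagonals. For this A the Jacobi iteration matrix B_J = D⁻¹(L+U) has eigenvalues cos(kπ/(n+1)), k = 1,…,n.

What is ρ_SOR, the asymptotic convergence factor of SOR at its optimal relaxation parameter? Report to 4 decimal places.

ρ_SOR = 0.6895

With n=16, ρ(Jacobi) = cos(π/17) = 0.9830.
root = sin(π/17) = 0.18375  (since 1−cos² = sin²).
ω* = 2/(1 + 0.18375) = 2/1.18375 = 1.6895.
Hence ρ(B_{ω*}) = 1.6895 − 1 = 0.6895.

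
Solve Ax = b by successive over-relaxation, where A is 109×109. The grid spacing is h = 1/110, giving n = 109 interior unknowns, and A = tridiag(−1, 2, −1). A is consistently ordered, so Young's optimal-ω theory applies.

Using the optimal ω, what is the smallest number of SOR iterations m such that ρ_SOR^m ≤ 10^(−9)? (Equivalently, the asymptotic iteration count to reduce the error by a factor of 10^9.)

m = 363

B_J for the 109×109 system has eigenvalues cos(kπ/110); ρ_J = cos(π/110) = 0.9995922.
1 − cos²(π/110) = sin²(π/110) ⇒ √(1−ρ_J²) = sin(π/110) = 0.0285561.
So ω* = 2/1.0285561 = 1.9444734 (Young).
ρ_SOR = ω* − 1 = 1.9444734 − 1 = 0.9444734.
ρ_SOR^m ≤ 10^(−9) ⇔ m ≥ 9·ln10/(−ln 0.9444734) = 20.7233/0.0571278 = 362.753; m = ⌈362.753⌉ = 363.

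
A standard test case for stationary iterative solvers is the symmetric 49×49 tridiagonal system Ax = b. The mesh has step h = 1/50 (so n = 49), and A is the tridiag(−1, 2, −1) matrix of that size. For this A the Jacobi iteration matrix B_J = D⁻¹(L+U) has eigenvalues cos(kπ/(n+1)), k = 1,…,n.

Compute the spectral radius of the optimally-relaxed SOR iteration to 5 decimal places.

ρ_SOR = 0.88184

n=49: λ(B_J) = 1 − λ(A)/2 = cos(kπ/50); k=1 gives ρ_J = 0.99803.
root = sin(π/50) = 0.062791  (since 1−cos² = sin²).
[ω*] 2 ÷ (1 + 0.062791) = 2 ÷ 1.062791 = 1.88184.
At ω = 1.88184 every |λ(B_ω)| = ω−1, so ρ_SOR = 0.88184.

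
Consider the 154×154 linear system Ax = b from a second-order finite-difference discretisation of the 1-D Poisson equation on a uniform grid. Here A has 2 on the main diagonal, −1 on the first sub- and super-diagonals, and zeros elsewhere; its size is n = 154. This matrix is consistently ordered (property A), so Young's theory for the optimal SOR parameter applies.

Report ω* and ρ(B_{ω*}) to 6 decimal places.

ω* = 1.960271, ρ_SOR = 0.960271

spectrum of D⁻¹(L+U) = {cos(kπ/155) : 1≤k≤154}; ρ_J = cos(π/155) = 0.999795.
√(1−ρ_J²) simplifies to sin(π/155) = 0.0202670.
Young: ω* = 2/(1+√(1−ρ_J²)) = 2/(1+0.0202670) = 2/1.0202670 = 1.960271.
ρ_SOR = ω* − 1 = 1.960271 − 1 = 0.960271.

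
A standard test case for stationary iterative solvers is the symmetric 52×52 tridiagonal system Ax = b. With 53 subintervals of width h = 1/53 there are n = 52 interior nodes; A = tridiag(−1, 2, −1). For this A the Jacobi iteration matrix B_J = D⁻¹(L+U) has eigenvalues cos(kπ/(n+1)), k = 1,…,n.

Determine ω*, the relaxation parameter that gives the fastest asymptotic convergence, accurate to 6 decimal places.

ω* = 1.888145

With n=52, ρ(Jacobi) = cos(π/53) = 0.998244.
√(1−ρ_J²) = |sin(π/53)| = 0.0592406
ω* = 2/(1+0.0592406) = 1.888145
ρ_SOR = ω* − 1 ≈ 0.888145.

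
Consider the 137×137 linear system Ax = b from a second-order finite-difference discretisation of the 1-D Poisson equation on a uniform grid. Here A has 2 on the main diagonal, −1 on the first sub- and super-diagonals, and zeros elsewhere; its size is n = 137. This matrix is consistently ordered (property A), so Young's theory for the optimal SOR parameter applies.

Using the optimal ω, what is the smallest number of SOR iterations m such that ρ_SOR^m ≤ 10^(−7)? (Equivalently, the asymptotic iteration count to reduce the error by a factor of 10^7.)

m = 354

spectrum of D⁻¹(L+U) = {cos(kπ/138) : 1≤k≤137}; ρ_J = cos(π/138) = 0.9997409.
√(1−ρ_J²) simplifies to sin(π/138) = 0.0227632.
Young: ω* = 2/(1+√(1−ρ_J²)) = 2/(1+0.0227632) = 2/1.0227632 = 1.9554869.
and ρ(B_{ω*}) = 1.9554869 − 1 = 0.9554869.
m ≥ 7·ln10 / (−ln 0.9554869) = 353.978; smallest integer m = 354.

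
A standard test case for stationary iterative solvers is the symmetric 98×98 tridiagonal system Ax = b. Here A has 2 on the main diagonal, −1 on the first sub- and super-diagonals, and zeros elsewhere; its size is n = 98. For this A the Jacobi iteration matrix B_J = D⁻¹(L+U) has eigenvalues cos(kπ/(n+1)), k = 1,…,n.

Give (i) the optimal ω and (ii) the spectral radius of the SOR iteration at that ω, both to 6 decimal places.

B_J for the 98×98 system has eigenvalues cos(kπ/99); ρ_J = cos(π/99) = 0.999497.
root = sin(π/99) = 0.0317279  (since 1−cos² = sin²).
[ω*] 2 ÷ (1 + 0.0317279) = 2 ÷ 1.0317279 = 1.938496.
At ω = 1.938496 every |λ(B_ω)| = ω−1, so ρ_SOR = 0.938496.

ω* = 1.938496, ρ_SOR = 0.938496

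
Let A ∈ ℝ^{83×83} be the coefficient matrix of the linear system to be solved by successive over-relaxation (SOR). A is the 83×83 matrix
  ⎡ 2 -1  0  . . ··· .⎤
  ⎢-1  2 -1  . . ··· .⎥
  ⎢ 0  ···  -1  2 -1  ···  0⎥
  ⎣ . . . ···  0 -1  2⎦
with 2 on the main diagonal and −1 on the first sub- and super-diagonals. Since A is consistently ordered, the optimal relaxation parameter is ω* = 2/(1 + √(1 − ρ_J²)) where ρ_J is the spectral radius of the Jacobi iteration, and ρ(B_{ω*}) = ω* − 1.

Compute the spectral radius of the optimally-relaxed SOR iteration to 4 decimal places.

spectrum of D⁻¹(L+U) = {cos(kπ/84) : 1≤k≤83}; ρ_J = cos(π/84) = 0.9993.
√(1−ρ_J²) = |sin(π/84)| = 0.03739
So ω* = 2/1.03739 = 1.9279 (Young).
ρ_SOR = ω* − 1 = 1.9279 − 1 = 0.9279.

ρ_SOR = 0.9279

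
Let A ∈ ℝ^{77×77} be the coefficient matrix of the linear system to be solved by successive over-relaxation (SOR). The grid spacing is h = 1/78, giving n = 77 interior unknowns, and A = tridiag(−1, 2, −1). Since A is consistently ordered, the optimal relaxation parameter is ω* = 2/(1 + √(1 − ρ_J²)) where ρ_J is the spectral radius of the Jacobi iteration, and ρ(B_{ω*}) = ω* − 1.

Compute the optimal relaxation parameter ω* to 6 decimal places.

[ρ_J] n=77: ρ(B_J) = cos(π/(n+1)) = cos(π/78) = 0.999189.
√(1−ρ_J²) simplifies to sin(π/78) = 0.0402659.
So ω* = 2/1.0402659 = 1.922585 (Young).
ρ_SOR = ω* − 1 = 1.922585 − 1 = 0.922585.

ω* = 1.922585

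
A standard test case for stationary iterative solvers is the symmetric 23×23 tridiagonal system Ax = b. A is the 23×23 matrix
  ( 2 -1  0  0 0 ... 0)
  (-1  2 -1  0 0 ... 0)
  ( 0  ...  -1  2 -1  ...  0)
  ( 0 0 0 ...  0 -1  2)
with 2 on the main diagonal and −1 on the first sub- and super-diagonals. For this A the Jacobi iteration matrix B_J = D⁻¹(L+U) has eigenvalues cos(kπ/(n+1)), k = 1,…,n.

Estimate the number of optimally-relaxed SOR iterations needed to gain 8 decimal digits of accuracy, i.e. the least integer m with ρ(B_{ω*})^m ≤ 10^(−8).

m = 71

spectrum of D⁻¹(L+U) = {cos(kπ/24) : 1≤k≤23}; ρ_J = cos(π/24) = 0.9914449.
root = sin(π/24) = 0.1305262  (since 1−cos² = sin²).
ω* = 2/(1 + 0.1305262) = 2/1.1305262 = 1.7690877.
ρ_SOR = ω* − 1 = 1.7690877 − 1 = 0.7690877.
8·ln10 = 18.4207; −ln(0.7690877) = 0.26255; m = ⌈18.4207/0.26255⌉ = ⌈70.161⌉ = 71.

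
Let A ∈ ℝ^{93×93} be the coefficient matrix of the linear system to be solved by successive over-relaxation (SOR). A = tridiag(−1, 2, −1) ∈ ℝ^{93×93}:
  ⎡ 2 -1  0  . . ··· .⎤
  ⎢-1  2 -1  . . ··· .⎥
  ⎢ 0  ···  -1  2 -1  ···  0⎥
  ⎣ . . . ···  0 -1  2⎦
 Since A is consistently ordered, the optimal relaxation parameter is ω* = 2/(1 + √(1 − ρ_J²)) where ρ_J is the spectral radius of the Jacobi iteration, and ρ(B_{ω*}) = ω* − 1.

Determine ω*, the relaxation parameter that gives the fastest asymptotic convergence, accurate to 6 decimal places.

n=93: λ(B_J) = 1 − λ(A)/2 = cos(kπ/94); k=1 gives ρ_J = 0.999442.
√(1 − cos²(π/94)) = sin(π/94) ≈ 0.0334150.
Young: ω* = 2/(1+√(1−ρ_J²)) = 2/(1+0.0334150) = 2/1.0334150 = 1.935331.
Hence ρ(B_{ω*}) = 1.935331 − 1 = 0.935331.

ω* = 1.935331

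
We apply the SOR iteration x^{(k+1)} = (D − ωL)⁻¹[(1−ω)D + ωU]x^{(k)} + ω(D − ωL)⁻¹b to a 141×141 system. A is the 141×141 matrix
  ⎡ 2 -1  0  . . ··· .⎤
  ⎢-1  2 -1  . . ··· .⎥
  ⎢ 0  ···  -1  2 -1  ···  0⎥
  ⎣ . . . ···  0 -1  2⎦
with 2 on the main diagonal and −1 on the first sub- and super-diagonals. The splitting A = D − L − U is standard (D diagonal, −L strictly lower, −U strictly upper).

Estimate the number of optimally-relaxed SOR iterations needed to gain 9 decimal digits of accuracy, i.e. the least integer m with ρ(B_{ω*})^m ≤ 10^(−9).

[ρ_J] n=141: ρ(B_J) = cos(π/(n+1)) = cos(π/142) = 0.9997553.
root = sin(π/142) = 0.0221221  (since 1−cos² = sin²).
Young: ω* = 2/(1+√(1−ρ_J²)) = 2/(1+0.0221221) = 2/1.0221221 = 1.9567134.
[ρ_SOR] ω* − 1 = 0.9567134.
Need (0.9567134)^m ≤ 10^(−9): m ≥ 9·ln10/|ln 0.9567134| = 20.7233/0.0442514 = 468.308 ⇒ m = 469.

m = 469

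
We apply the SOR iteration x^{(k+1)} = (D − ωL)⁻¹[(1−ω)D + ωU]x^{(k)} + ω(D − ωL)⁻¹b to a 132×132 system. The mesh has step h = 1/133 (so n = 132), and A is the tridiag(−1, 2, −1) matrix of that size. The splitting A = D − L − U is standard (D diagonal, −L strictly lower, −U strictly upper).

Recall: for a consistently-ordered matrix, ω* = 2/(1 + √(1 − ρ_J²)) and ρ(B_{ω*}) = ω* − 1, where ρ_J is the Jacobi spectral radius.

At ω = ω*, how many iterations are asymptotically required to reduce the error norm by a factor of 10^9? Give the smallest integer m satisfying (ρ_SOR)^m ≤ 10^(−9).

m = 439

spectrum of D⁻¹(L+U) = {cos(kπ/133) : 1≤k≤132}; ρ_J = cos(π/133) = 0.9997210.
√(1−ρ_J²) simplifies to sin(π/133) = 0.0236188.
So ω* = 2/1.0236188 = 1.9538524 (Young).
ρ(B_{ω*}) = ω*−1 = 0.9538524
ρ_SOR^m ≤ 10^(−9) ⇔ m ≥ 9·ln10/(−ln 0.9538524) = 20.7233/0.0472463 = 438.623; m = ⌈438.623⌉ = 439.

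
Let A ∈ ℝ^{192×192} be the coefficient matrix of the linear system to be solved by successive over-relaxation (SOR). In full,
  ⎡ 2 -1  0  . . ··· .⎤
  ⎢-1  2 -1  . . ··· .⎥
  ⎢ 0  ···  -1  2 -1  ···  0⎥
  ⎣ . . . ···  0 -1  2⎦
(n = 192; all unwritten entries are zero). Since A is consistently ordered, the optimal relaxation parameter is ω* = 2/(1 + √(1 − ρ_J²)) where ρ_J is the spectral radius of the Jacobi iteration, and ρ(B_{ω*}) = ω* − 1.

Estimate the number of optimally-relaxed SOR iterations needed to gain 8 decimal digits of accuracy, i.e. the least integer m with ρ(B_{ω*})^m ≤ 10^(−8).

m = 566

B_J for the 192×192 system has eigenvalues cos(kπ/193); ρ_J = cos(π/193) = 0.9998675.
root = sin(π/193) = 0.0162770  (since 1−cos² = sin²).
So ω* = 2/1.0162770 = 1.9679674 (Young).
At ω = 1.9679674 every |λ(B_ω)| = ω−1, so ρ_SOR = 0.9679674.
8·ln10 = 18.4207; −ln(0.9679674) = 0.0325569; m = ⌈18.4207/0.0325569⌉ = ⌈565.800⌉ = 566.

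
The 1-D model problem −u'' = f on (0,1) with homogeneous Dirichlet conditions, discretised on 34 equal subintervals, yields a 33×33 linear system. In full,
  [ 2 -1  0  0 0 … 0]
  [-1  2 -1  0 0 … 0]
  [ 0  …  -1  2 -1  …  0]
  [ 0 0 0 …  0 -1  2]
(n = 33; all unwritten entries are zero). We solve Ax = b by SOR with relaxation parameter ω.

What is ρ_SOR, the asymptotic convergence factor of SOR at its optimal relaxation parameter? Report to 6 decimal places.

[ρ_J] n=33: ρ(B_J) = cos(π/(n+1)) = cos(π/34) = 0.995734.
√(1−ρ_J²) = |sin(π/34)| = 0.0922684
ω* = 2/(1+0.0922684) = 1.831052
At ω = 1.831052 every |λ(B_ω)| = ω−1, so ρ_SOR = 0.831052.

ρ_SOR = 0.831052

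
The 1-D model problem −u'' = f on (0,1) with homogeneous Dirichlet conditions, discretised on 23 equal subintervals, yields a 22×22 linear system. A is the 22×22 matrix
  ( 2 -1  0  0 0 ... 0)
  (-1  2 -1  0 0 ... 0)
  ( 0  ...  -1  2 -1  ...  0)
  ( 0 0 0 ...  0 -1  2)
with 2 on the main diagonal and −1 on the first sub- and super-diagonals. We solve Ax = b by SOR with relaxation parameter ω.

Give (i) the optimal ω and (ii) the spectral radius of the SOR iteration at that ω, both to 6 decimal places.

B_J for the 22×22 system has eigenvalues cos(kπ/23); ρ_J = cos(π/23) = 0.990686.
1 − cos²(π/23) = sin²(π/23) ⇒ √(1−ρ_J²) = sin(π/23) = 0.1361666.
Then 2/(1+√(1−ρ_J²)) = 2/(1+0.1361666); ω* = 2/1.1361666 = 1.760305.
and ρ(B_{ω*}) = 1.760305 − 1 = 0.760305.

ω* = 1.760305, ρ_SOR = 0.760305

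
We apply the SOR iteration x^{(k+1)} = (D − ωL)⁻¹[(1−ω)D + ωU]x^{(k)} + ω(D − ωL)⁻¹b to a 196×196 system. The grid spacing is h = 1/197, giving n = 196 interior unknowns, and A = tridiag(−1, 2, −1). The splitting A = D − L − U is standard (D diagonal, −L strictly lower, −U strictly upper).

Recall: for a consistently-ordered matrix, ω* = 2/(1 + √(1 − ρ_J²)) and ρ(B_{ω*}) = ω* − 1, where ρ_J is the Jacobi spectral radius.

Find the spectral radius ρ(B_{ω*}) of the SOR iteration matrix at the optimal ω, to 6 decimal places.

B_J for the 196×196 system has eigenvalues cos(kπ/197); ρ_J = cos(π/197) = 0.999873.
1 − cos²(π/197) = sin²(π/197) ⇒ √(1−ρ_J²) = sin(π/197) = 0.0159465.
[ω*] 2 ÷ (1 + 0.0159465) = 2 ÷ 1.0159465 = 1.968608.
Hence ρ(B_{ω*}) = 1.968608 − 1 = 0.968608.

ρ_SOR = 0.968608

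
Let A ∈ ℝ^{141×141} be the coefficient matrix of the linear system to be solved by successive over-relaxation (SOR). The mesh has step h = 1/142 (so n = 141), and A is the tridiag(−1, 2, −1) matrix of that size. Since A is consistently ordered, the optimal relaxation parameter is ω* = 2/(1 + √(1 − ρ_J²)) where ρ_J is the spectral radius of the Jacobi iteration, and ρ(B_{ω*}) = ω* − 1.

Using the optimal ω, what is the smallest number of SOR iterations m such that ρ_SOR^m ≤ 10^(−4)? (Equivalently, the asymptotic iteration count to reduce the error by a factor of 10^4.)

[ρ_J] n=141: ρ(B_J) = cos(π/(n+1)) = cos(π/142) = 0.9997553.
√(1 − cos²(π/142)) = sin(π/142) ≈ 0.0221221.
Young: ω* = 2/(1+√(1−ρ_J²)) = 2/(1+0.0221221) = 2/1.0221221 = 1.9567134.
Hence ρ(B_{ω*}) = 1.9567134 − 1 = 0.9567134.
Need (0.9567134)^m ≤ 10^(−4): m ≥ 4·ln10/|ln 0.9567134| = 9.21034/0.0442514 = 208.137 ⇒ m = 209.

m = 209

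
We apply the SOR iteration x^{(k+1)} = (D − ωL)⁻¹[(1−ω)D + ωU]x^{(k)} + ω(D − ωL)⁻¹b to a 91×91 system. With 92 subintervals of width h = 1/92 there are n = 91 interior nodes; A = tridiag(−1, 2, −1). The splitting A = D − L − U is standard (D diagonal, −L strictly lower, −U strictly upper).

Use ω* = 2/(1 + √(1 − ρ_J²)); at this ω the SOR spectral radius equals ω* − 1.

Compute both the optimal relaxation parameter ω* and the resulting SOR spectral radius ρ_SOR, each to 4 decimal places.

B_J for the 91×91 system has eigenvalues cos(kπ/92); ρ_J = cos(π/92) = 0.9994.
√(1 − cos²(π/92)) = sin(π/92) ≈ 0.03414.
ω* = 2 / (1 + 0.03414) = 2 / 1.03414 ≈ 1.9340.
and ρ(B_{ω*}) = 1.9340 − 1 = 0.9340.

ω* = 1.9340, ρ_SOR = 0.9340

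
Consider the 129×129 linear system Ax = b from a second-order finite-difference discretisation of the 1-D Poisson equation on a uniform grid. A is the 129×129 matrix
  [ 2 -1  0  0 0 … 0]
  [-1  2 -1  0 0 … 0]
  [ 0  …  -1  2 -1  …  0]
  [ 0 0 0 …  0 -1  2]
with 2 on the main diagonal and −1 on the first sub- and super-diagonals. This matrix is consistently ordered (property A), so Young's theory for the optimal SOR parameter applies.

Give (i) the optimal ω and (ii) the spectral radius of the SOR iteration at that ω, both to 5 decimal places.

With n=129, ρ(Jacobi) = cos(π/130) = 0.99971.
root = sin(π/130) = 0.024164  (since 1−cos² = sin²).
ω* = 2 / (1 + 0.024164) = 2 / 1.024164 ≈ 1.95281.
ρ_SOR = ω* − 1 = 1.95281 − 1 = 0.95281.

ω* = 1.95281, ρ_SOR = 0.95281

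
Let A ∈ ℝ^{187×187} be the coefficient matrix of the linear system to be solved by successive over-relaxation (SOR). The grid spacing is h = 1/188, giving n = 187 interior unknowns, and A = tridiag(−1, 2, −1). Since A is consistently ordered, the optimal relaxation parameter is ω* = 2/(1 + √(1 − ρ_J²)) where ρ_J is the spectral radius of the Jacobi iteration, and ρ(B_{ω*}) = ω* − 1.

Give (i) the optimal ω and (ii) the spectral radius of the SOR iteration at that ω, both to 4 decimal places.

ρ_J = max_k |cos(kπ/188)| = cos(π/188) = 0.9999
√(1 − cos²(π/188)) = sin(π/188) ≈ 0.01671.
[ω*] 2 ÷ (1 + 0.01671) = 2 ÷ 1.01671 = 1.9671.
ρ(B_{ω*}) = ω*−1 = 0.9671

ω* = 1.9671, ρ_SOR = 0.9671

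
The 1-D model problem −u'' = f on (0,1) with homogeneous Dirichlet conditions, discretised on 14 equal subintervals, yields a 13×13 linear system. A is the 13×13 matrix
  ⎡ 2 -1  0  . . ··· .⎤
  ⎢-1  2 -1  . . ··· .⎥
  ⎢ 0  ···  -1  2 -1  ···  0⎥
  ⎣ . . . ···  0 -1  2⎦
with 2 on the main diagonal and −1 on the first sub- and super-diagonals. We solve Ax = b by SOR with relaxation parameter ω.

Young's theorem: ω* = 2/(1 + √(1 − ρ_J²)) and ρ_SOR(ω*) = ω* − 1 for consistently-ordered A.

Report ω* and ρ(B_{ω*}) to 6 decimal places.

B_J for the 13×13 system has eigenvalues cos(kπ/14); ρ_J = cos(π/14) = 0.974928.
√(1 − cos²(π/14)) = sin(π/14) ≈ 0.2225209.
Then 2/(1+√(1−ρ_J²)) = 2/(1+0.2225209); ω* = 2/1.2225209 = 1.635964.
and ρ(B_{ω*}) = 1.635964 − 1 = 0.635964.

ω* = 1.635964, ρ_SOR = 0.635964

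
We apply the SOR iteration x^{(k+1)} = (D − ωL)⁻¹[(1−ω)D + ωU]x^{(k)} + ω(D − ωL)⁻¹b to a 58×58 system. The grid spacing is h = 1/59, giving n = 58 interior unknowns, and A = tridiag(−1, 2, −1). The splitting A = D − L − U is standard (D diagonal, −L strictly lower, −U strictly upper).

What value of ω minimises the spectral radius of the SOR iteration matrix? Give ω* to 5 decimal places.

ω* = 1.89893

ρ_J = max_k |cos(kπ/59)| = cos(π/59) = 0.99858
√(1−ρ_J²) = |sin(π/59)| = 0.053222
So ω* = 2/1.053222 = 1.89893 (Young).
Hence ρ(B_{ω*}) = 1.89893 − 1 = 0.89893.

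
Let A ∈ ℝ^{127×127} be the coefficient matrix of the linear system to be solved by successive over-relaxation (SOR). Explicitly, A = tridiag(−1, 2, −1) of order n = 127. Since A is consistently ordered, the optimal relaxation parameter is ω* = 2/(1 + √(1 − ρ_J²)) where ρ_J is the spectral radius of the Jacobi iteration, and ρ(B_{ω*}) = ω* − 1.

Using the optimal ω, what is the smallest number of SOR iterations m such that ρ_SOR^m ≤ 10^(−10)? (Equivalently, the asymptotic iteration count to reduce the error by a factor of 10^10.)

spectrum of D⁻¹(L+U) = {cos(kπ/128) : 1≤k≤127}; ρ_J = cos(π/128) = 0.9996988.
1 − cos²(π/128) = sin²(π/128) ⇒ √(1−ρ_J²) = sin(π/128) = 0.0245412.
ω* = 2 / (1 + 0.0245412) = 2 / 1.0245412 ≈ 1.9520933.
At ω = 1.9520933 every |λ(B_ω)| = ω−1, so ρ_SOR = 0.9520933.
m ≥ 10·ln10 / (−ln 0.9520933) = 469.034; smallest integer m = 470.

m = 470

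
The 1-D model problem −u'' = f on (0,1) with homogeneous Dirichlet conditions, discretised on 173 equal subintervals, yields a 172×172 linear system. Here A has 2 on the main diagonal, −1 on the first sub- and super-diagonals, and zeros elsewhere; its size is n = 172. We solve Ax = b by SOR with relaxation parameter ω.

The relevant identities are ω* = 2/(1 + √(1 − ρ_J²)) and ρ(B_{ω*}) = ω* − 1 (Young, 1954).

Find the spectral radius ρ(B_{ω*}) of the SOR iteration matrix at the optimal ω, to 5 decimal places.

ρ_SOR = 0.96433

[ρ_J] n=172: ρ(B_J) = cos(π/(n+1)) = cos(π/173) = 0.99984.
√(1−ρ_J²) simplifies to sin(π/173) = 0.018158.
ω* = 2/(1 + 0.018158) = 2/1.018158 = 1.96433.
[ρ_SOR] ω* − 1 = 0.96433.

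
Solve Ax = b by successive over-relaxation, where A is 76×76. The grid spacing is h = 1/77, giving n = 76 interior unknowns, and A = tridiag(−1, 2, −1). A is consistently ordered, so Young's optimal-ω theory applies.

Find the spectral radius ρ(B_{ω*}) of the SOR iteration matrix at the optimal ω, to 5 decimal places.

ρ_SOR = 0.92162

B_J for the 76×76 system has eigenvalues cos(kπ/77); ρ_J = cos(π/77) = 0.99917.
√(1−ρ_J²) = |sin(π/77)| = 0.040789
[ω*] 2 ÷ (1 + 0.040789) = 2 ÷ 1.040789 = 1.92162.
and ρ(B_{ω*}) = 1.92162 − 1 = 0.92162.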